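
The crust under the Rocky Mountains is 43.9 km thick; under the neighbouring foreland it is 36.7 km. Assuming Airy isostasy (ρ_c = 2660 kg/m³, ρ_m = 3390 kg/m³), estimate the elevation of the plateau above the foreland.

Excess crust Δ = 43.9 km − 36.7 km = 7.2 km, split between elevation h and root r with h + r = Δ.
Airy balance ρ_c h = (ρ_m − ρ_c) r gives r = h ρ_c/(ρ_m − ρ_c), so h (1 + ρ_c/(ρ_m − ρ_c)) = Δ, i.e. h = Δ (ρ_m − ρ_c)/ρ_m.
h = 7.2 km × 730/3390 = 1.55 km.

1.55 km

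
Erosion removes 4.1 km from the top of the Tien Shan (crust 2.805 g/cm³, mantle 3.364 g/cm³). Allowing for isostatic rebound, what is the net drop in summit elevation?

Rebound u = e ρ_c/ρ_m = 4.1 km × 2.805/3.364 = 3.419 km.
Net surface drop = e − u = 4.1 km − 3.419 km = e (ρ_m − ρ_c)/ρ_m = 0.681 km.

0.681 km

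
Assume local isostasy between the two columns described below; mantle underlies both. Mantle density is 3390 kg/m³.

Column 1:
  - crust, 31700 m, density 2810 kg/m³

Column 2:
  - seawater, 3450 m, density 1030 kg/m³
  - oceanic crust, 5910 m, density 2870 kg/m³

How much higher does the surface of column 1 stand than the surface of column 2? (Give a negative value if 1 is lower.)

2120 m

For any compensation level in the mantle, the mantle terms cancel and isostasy reduces to e = (Σt_1 − Σt_2) − (Σ(ρt)_1 − Σ(ρt)_2) / ρ_m.
Σt_1 = 31700 m; Σt_2 = 9360 m; Σ(ρt)_1 = 89077000; Σ(ρt)_2 = 20515200 (in m·kg/m³).
e = (31700 − 9360) − (89077000 − 20515200) / 3390 = 2120 m.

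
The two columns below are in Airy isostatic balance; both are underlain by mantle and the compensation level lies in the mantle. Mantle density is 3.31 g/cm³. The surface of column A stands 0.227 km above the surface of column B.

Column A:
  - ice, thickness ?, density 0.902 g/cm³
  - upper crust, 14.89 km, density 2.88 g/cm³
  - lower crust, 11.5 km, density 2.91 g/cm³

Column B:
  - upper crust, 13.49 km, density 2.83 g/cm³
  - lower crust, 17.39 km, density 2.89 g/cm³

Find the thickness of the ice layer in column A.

Take the compensation level at the base of the deeper column (depth z_c below the surface of column A) and equate Σ ρ_i t_i down to z_c; mantle fills any gap and the z_c terms cancel.
Column A: x×0.902 + 14.89×2.88 + 11.5×2.91 + (z_c − 26.39 − x)×3.31
Column B: 0.227×0 + 13.49×2.83 + 17.39×2.89 + (z_c − 0.227 − 30.88)×3.31
The z_c×3.31 term appears on both sides and cancels. Collect the known terms of each column as K = Σ(ρt)_known − 3.31 × (depth of known layers): K_A = 76.3482 − 3.31×26.39 = −11.0027; K_B = 88.4338 − 3.31×(0.227 + 30.88) = −14.53037.
Balance: K_A − x×(3.31 − 0.902) = K_B, so x = (K_A − K_B)/(3.31 − 0.902) = 3.52767/2.408 = 1.46 km.

1.46 km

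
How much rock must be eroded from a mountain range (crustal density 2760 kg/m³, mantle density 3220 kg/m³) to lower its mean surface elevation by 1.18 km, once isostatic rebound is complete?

8.26 km

Net drop Δ = e − u = e − e ρ_c/ρ_m = e (ρ_m − ρ_c)/ρ_m.
e = Δ ρ_m/(ρ_m − ρ_c) = 1.18 km × 3220/460 = 8.26 km.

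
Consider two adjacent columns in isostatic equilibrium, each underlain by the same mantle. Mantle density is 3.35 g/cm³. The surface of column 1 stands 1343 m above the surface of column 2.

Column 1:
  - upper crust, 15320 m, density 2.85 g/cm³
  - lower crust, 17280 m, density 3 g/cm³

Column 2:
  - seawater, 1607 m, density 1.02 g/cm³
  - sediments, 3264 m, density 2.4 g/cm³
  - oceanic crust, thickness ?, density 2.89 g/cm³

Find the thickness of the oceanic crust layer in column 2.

5140 m

Take the compensation level at the base of the deeper column (depth z_c below the surface of column 1) and equate Σ ρ_i t_i down to z_c; mantle fills any gap and the z_c terms cancel.
Column 1: 15320×2.85 + 17280×3 + (z_c − 32600)×3.35
Column 2: 1343×0 + 1607×1.02 + 3264×2.4 + x×2.89 + (z_c − 1343 − 4871 − x)×3.35
The z_c×3.35 term appears on both sides and cancels. Collect the known terms of each column as K = Σ(ρt)_known − 3.35 × (depth of known layers): K_1 = 95502 − 3.35×32600 = −13708; K_2 = 9472.74 − 3.35×(1343 + 4871) = −11344.16.
Balance: K_1 = K_2 − x×(3.35 − 2.89), so x = (K_2 − K_1)/(3.35 − 2.89) = 2363.84/0.46 = 5140 m.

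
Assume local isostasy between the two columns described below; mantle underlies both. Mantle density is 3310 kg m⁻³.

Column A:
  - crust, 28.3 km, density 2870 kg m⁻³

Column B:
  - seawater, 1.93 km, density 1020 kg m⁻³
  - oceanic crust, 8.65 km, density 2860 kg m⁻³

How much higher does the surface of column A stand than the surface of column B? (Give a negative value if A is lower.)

1.25 km

For any compensation level in the mantle, the mantle terms cancel and isostasy reduces to e = (Σt_A − Σt_B) − (Σ(ρt)_A − Σ(ρt)_B) / ρ_m.
Σt_A = 28.3 km; Σt_B = 10.58 km; Σ(ρt)_A = 81221; Σ(ρt)_B = 26707.6 (in km·kg m⁻³).
e = (28.3 − 10.58) − (81221 − 26707.6) / 3310 = 1.25 km.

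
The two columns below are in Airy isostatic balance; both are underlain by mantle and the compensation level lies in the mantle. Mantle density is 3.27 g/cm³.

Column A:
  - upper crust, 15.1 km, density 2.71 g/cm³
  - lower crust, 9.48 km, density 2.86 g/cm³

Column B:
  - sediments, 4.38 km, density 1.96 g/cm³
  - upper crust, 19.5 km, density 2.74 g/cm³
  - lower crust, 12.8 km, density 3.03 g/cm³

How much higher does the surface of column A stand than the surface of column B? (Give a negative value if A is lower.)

For any compensation level in the mantle, the mantle terms cancel and isostasy reduces to e = (Σt_A − Σt_B) − (Σ(ρt)_A − Σ(ρt)_B) / ρ_m.
Σt_A = 24.58 km; Σt_B = 36.68 km; Σ(ρt)_A = 68.0338; Σ(ρt)_B = 100.7988 (in km·g/cm³).
e = (24.58 − 36.68) − (68.0338 − 100.7988) / 3.27 = −2.08 km.

−2.08 km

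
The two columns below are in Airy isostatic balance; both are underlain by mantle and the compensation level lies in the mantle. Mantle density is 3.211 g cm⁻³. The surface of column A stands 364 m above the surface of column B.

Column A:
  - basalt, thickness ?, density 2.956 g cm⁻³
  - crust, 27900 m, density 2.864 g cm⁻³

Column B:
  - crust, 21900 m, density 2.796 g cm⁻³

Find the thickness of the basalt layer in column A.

2260 m

Take the compensation level at the base of the deeper column (depth z_c below the surface of column A) and equate Σ ρ_i t_i down to z_c; mantle fills any gap and the z_c terms cancel.
Column A: x×2.956 + 27900×2.864 + (z_c − 27900 − x)×3.211
Column B: 364×0 + 21900×2.796 + (z_c − 364 − 21900)×3.211
The z_c×3.211 term appears on both sides and cancels. Collect the known terms of each column as K = Σ(ρt)_known − 3.211 × (depth of known layers): K_A = 79905.6 − 3.211×27900 = −9681.3; K_B = 61232.4 − 3.211×(364 + 21900) = −10257.304.
Balance: K_A − x×(3.211 − 2.956) = K_B, so x = (K_A − K_B)/(3.211 − 2.956) = 576.004/0.255 = 2260 m.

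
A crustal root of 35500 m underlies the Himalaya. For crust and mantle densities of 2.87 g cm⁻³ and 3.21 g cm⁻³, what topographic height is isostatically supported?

For local isostatic compensation: ρ_c h = (ρ_m − ρ_c) r.
h = r (ρ_m − ρ_c) / ρ_c = 35500 m × (3.21 − 2.87) / 2.87 = 4210 m.

4210 m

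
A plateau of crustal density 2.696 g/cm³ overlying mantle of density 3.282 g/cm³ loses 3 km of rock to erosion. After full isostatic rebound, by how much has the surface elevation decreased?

0.536 km

Rebound u = e ρ_c/ρ_m = 3 km × 2.696/3.282 = 2.464 km.
Net surface drop = e − u = 3 km − 2.464 km = e (ρ_m − ρ_c)/ρ_m = 0.536 km.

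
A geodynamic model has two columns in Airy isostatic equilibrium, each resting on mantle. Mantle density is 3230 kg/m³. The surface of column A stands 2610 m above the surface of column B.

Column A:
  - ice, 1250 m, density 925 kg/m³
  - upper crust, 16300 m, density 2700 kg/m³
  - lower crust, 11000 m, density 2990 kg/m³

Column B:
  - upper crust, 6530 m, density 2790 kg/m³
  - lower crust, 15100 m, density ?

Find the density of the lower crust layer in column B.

Take the compensation level at the base of the deeper column (depth z_c below the surface of column A) and equate Σ ρ_i t_i down to z_c; mantle fills any gap and the z_c terms cancel.
Column A: 1250×925 + 16300×2700 + 11000×2990 + (z_c − 28550)×3230
Column B: 2610×0 + 6530×2790 + 15100×ρ + (z_c − 2610 − 21630)×3230
The z_c×3230 term appears on both sides and cancels. Collect the known terms of each column as K = Σ(ρt)_known − 3230 × (depth of known layers): K_A = 78056250 − 3230×28550 = −14160250; K_B = 18218700 − 3230×(2610 + 21630) = −60076500.
Balance: K_A = K_B + 15100×ρ, so ρ = (K_A − K_B)/15100 = 45916200/15100 = 3040 kg/m³.

3040 kg/m³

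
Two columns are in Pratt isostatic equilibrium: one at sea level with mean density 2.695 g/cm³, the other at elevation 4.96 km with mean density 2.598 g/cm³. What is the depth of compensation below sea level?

133 km

ρ_ref D = ρ (D + h) → D (ρ_ref − ρ) = ρ h.
D = ρ h/(ρ_ref − ρ) = 2.598 × 4.96 km/(2.695 − 2.598) = 133 km.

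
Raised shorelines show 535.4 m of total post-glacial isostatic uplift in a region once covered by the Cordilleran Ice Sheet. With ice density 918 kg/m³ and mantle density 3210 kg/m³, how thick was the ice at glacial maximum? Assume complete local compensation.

u = t ρ_ice/ρ_m → t = u ρ_m/ρ_ice = 535.4 m × 3210/918 = 1870 m.

1870 m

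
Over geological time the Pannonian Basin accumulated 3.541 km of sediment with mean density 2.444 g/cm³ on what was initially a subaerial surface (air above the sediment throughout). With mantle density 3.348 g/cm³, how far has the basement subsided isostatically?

2.58 km

Subaerial load: s = t ρ_sed / ρ_m = 3.541 km × 2.444/3.348 = 2.58 km.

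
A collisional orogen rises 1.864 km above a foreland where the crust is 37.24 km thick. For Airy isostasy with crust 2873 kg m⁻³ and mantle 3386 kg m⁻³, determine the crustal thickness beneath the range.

49.5 km

Root depth r = h ρ_c / (ρ_m − ρ_c) = 1.864 km × 2873 / 513 = 10.44 km.
Total thickness = T + h + r = 37.24 km + 1.864 km + 10.44 km = 49.5 km.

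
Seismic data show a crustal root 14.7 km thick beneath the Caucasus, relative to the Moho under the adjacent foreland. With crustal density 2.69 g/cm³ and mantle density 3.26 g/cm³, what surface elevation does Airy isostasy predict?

Equating mass per unit area of the two columns: ρ_c h = (ρ_m − ρ_c) r.
h = r (ρ_m − ρ_c) / ρ_c = 14.7 km × (3.26 − 2.69) / 2.69 = 3.11 km.

3.11 km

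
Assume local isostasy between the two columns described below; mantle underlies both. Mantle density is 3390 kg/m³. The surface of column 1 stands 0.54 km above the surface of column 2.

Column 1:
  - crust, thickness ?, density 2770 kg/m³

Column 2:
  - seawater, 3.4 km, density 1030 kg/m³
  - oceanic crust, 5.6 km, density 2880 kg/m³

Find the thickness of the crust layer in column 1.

Take the compensation level at the base of the deeper column (depth z_c below the surface of column 1) and equate Σ ρ_i t_i down to z_c; mantle fills any gap and the z_c terms cancel.
Column 1: x×2770 + (z_c − 0 − x)×3390
Column 2: 0.54×0 + 3.4×1030 + 5.6×2880 + (z_c − 0.54 − 9)×3390
The z_c×3390 term appears on both sides and cancels. Collect the known terms of each column as K = Σ(ρt)_known − 3390 × (depth of known layers): K_1 = 0 − 3390×0 = 0; K_2 = 19630 − 3390×(0.54 + 9) = −12710.6.
Balance: K_1 − x×(3390 − 2770) = K_2, so x = (K_1 − K_2)/(3390 − 2770) = 12710.6/620 = 20.5 km.

20.5 km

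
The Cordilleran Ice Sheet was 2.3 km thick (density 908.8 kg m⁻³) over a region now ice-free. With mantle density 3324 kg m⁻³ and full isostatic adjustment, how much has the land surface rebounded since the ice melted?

0.629 km

Removing the load lets mantle flow back in; uplift u satisfies ρ_ice t = ρ_m u.
u = t ρ_ice/ρ_m = 2.3 km × 908.8/3324 = 0.629 km.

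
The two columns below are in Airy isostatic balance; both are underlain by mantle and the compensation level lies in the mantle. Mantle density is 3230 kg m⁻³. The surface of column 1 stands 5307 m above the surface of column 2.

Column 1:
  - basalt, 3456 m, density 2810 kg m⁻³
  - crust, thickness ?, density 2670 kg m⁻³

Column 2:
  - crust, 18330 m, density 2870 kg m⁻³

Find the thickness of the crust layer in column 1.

Take the compensation level at the base of the deeper column (depth z_c below the surface of column 1) and equate Σ ρ_i t_i down to z_c; mantle fills any gap and the z_c terms cancel.
Column 1: 3456×2810 + x×2670 + (z_c − 3456 − x)×3230
Column 2: 5307×0 + 18330×2870 + (z_c − 5307 − 18330)×3230
The z_c×3230 term appears on both sides and cancels. Collect the known terms of each column as K = Σ(ρt)_known − 3230 × (depth of known layers): K_1 = 9711360 − 3230×3456 = −1451520; K_2 = 52607100 − 3230×(5307 + 18330) = −23740410.
Balance: K_1 − x×(3230 − 2670) = K_2, so x = (K_1 − K_2)/(3230 − 2670) = 22288900/560 = 39800 m.

39800 m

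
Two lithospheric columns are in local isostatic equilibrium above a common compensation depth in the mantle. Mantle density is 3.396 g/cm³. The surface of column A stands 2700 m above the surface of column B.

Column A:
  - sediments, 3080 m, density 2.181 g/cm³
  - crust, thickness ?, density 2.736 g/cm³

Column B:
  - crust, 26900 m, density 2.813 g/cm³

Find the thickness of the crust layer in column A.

Take the compensation level at the base of the deeper column (depth z_c below the surface of column A) and equate Σ ρ_i t_i down to z_c; mantle fills any gap and the z_c terms cancel.
Column A: 3080×2.181 + x×2.736 + (z_c − 3080 − x)×3.396
Column B: 2700×0 + 26900×2.813 + (z_c − 2700 − 26900)×3.396
The z_c×3.396 term appears on both sides and cancels. Collect the known terms of each column as K = Σ(ρt)_known − 3.396 × (depth of known layers): K_A = 6717.48 − 3.396×3080 = −3742.2; K_B = 75669.7 − 3.396×(2700 + 26900) = −24851.9.
Balance: K_A − x×(3.396 − 2.736) = K_B, so x = (K_A − K_B)/(3.396 − 2.736) = 21109.7/0.66 = 32000 m.

32000 m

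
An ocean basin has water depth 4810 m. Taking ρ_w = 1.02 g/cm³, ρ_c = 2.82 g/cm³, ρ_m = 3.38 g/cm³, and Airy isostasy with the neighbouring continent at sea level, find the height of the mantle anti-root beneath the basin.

For local isostatic compensation: replacing crust with seawater at the top is compensated by replacing crust with mantle at the base: d (ρ_c − ρ_w) = a (ρ_m − ρ_c).
a = d (ρ_c − ρ_w)/(ρ_m − ρ_c) = 4810 m × 1.8/0.56 = 15500 m.

15500 m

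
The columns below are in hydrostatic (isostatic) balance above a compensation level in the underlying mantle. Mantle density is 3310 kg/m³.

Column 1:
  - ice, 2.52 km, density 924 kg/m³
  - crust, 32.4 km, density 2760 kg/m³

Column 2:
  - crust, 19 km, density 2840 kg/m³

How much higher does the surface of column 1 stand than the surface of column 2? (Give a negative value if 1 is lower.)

For any compensation level in the mantle, the mantle terms cancel and isostasy reduces to e = (Σt_1 − Σt_2) − (Σ(ρt)_1 − Σ(ρt)_2) / ρ_m.
Σt_1 = 34.92 km; Σt_2 = 19 km; Σ(ρt)_1 = 91752.48; Σ(ρt)_2 = 53960 (in km·kg/m³).
e = (34.92 − 19) − (91752.48 − 53960) / 3310 = 4.5 km.

4.5 km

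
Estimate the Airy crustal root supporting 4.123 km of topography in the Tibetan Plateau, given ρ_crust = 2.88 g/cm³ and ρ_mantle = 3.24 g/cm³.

33 km

By Archimedes' principle applied to the lithosphere: the weight of the topography is balanced by the buoyancy of the root, ρ_c h = (ρ_m − ρ_c) r.
r = h · ρ_c / (ρ_m − ρ_c) = 4.123 km × 2.88 / (3.24 − 2.88) = 33 km.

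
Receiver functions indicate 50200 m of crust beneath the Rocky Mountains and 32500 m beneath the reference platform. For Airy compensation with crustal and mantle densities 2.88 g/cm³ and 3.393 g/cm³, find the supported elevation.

Excess crust Δ = 50200 m − 32500 m = 17700 m, split between elevation h and root r with h + r = Δ.
Airy balance ρ_c h = (ρ_m − ρ_c) r gives r = h ρ_c/(ρ_m − ρ_c), so h (1 + ρ_c/(ρ_m − ρ_c)) = Δ, i.e. h = Δ (ρ_m − ρ_c)/ρ_m.
h = 17700 m × 0.513/3.393 = 2680 m.

2680 m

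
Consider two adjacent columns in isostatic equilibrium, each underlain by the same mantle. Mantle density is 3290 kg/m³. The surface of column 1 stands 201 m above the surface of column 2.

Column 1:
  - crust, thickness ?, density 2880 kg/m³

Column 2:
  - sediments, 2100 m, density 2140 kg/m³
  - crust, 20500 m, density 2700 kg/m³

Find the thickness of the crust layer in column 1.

Take the compensation level at the base of the deeper column (depth z_c below the surface of column 1) and equate Σ ρ_i t_i down to z_c; mantle fills any gap and the z_c terms cancel.
Column 1: x×2880 + (z_c − 0 − x)×3290
Column 2: 201×0 + 2100×2140 + 20500×2700 + (z_c − 201 − 22600)×3290
The z_c×3290 term appears on both sides and cancels. Collect the known terms of each column as K = Σ(ρt)_known − 3290 × (depth of known layers): K_1 = 0 − 3290×0 = 0; K_2 = 59844000 − 3290×(201 + 22600) = −15171290.
Balance: K_1 − x×(3290 − 2880) = K_2, so x = (K_1 − K_2)/(3290 − 2880) = 15171300/410 = 37000 m.

37000 m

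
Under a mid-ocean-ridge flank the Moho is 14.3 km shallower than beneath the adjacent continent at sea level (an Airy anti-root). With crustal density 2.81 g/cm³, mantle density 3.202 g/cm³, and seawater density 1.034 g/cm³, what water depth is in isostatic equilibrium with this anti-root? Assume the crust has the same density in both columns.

3.16 km

Replacing a thickness d of crust by seawater at the top must be balanced by replacing crust with mantle at the base: d (ρ_c − ρ_w) = a (ρ_m − ρ_c).
d = a (ρ_m − ρ_c)/(ρ_c − ρ_w) = 14.3 km × 0.392/1.776 = 3.16 km.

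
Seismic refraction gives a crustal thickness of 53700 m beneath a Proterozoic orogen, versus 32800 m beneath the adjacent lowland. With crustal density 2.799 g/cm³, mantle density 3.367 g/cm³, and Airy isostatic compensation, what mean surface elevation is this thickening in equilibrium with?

Excess crust Δ = 53700 m − 32800 m = 20900 m, split between elevation h and root r with h + r = Δ.
Airy balance ρ_c h = (ρ_m − ρ_c) r gives r = h ρ_c/(ρ_m − ρ_c), so h (1 + ρ_c/(ρ_m − ρ_c)) = Δ, i.e. h = Δ (ρ_m − ρ_c)/ρ_m.
h = 20900 m × 0.568/3.367 = 3530 m.

3530 m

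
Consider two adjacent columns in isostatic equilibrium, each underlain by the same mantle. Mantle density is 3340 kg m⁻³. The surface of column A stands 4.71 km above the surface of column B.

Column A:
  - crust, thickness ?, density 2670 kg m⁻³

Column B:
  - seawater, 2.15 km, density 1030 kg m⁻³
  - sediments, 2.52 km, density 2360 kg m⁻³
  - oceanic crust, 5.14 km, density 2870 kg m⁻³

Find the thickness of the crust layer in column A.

38.2 km

Take the compensation level at the base of the deeper column (depth z_c below the surface of column A) and equate Σ ρ_i t_i down to z_c; mantle fills any gap and the z_c terms cancel.
Column A: x×2670 + (z_c − 0 − x)×3340
Column B: 4.71×0 + 2.15×1030 + 2.52×2360 + 5.14×2870 + (z_c − 4.71 − 9.81)×3340
The z_c×3340 term appears on both sides and cancels. Collect the known terms of each column as K = Σ(ρt)_known − 3340 × (depth of known layers): K_A = 0 − 3340×0 = 0; K_B = 22913.5 − 3340×(4.71 + 9.81) = −25583.3.
Balance: K_A − x×(3340 − 2670) = K_B, so x = (K_A − K_B)/(3340 − 2670) = 25583.3/670 = 38.2 km.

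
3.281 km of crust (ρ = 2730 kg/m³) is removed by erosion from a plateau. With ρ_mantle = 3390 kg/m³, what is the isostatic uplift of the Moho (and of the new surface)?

Unloading: uplift u = e ρ_c/ρ_m = 3.281 km × 2730/3390 = 2.64 km.

2.64 km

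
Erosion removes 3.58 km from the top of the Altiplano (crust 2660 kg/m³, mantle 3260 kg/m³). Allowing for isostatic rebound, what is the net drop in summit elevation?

Rebound u = e ρ_c/ρ_m = 3.58 km × 2660/3260 = 2.921 km.
Net surface drop = e − u = 3.58 km − 2.921 km = e (ρ_m − ρ_c)/ρ_m = 0.659 km.

0.659 km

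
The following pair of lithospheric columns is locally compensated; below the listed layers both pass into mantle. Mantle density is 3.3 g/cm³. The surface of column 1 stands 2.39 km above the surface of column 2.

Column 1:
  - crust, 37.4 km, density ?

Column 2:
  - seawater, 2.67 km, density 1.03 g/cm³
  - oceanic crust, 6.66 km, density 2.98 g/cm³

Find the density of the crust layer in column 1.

Take the compensation level at the base of the deeper column (depth z_c below the surface of column 1) and equate Σ ρ_i t_i down to z_c; mantle fills any gap and the z_c terms cancel.
Column 1: 37.4×ρ + (z_c − 37.4)×3.3
Column 2: 2.39×0 + 2.67×1.03 + 6.66×2.98 + (z_c − 2.39 − 9.33)×3.3
The z_c×3.3 term appears on both sides and cancels. Collect the known terms of each column as K = Σ(ρt)_known − 3.3 × (depth of known layers): K_1 = 0 − 3.3×37.4 = −123.42; K_2 = 22.5969 − 3.3×(2.39 + 9.33) = −16.0791.
Balance: K_1 + 37.4×ρ = K_2, so ρ = (K_2 − K_1)/37.4 = 107.341/37.4 = 2.87 g/cm³.

2.87 g/cm³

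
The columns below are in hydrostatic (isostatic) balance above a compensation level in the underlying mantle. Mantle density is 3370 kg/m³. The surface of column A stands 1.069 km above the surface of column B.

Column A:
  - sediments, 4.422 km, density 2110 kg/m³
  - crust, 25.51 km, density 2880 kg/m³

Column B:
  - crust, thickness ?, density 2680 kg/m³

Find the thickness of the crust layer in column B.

21 km

Take the compensation level at the base of the deeper column (depth z_c below the surface of column A) and equate Σ ρ_i t_i down to z_c; mantle fills any gap and the z_c terms cancel.
Column A: 4.422×2110 + 25.51×2880 + (z_c − 29.932)×3370
Column B: 1.069×0 + x×2680 + (z_c − 1.069 − 0 − x)×3370
The z_c×3370 term appears on both sides and cancels. Collect the known terms of each column as K = Σ(ρt)_known − 3370 × (depth of known layers): K_A = 82799.22 − 3370×29.932 = −18071.62; K_B = 0 − 3370×(1.069 + 0) = −3602.53.
Balance: K_A = K_B − x×(3370 − 2680), so x = (K_B − K_A)/(3370 − 2680) = 14469.1/690 = 21 km.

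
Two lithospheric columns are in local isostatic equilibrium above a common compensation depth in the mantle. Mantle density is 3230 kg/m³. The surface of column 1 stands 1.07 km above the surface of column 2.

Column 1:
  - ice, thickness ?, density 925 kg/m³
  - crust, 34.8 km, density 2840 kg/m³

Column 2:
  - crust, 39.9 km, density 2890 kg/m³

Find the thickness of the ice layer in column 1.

1.5 km

Take the compensation level at the base of the deeper column (depth z_c below the surface of column 1) and equate Σ ρ_i t_i down to z_c; mantle fills any gap and the z_c terms cancel.
Column 1: x×925 + 34.8×2840 + (z_c − 34.8 − x)×3230
Column 2: 1.07×0 + 39.9×2890 + (z_c − 1.07 − 39.9)×3230
The z_c×3230 term appears on both sides and cancels. Collect the known terms of each column as K = Σ(ρt)_known − 3230 × (depth of known layers): K_1 = 98832 − 3230×34.8 = −13572; K_2 = 115311 − 3230×(1.07 + 39.9) = −17022.1.
Balance: K_1 − x×(3230 − 925) = K_2, so x = (K_1 − K_2)/(3230 − 925) = 3450.1/2305 = 1.5 km.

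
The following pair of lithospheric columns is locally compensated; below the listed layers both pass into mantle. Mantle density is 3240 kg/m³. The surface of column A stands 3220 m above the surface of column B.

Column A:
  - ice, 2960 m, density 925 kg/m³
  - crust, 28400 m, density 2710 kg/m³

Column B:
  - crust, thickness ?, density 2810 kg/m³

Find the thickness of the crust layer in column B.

Take the compensation level at the base of the deeper column (depth z_c below the surface of column A) and equate Σ ρ_i t_i down to z_c; mantle fills any gap and the z_c terms cancel.
Column A: 2960×925 + 28400×2710 + (z_c − 31360)×3240
Column B: 3220×0 + x×2810 + (z_c − 3220 − 0 − x)×3240
The z_c×3240 term appears on both sides and cancels. Collect the known terms of each column as K = Σ(ρt)_known − 3240 × (depth of known layers): K_A = 79702000 − 3240×31360 = −21904400; K_B = 0 − 3240×(3220 + 0) = −10432800.
Balance: K_A = K_B − x×(3240 − 2810), so x = (K_B − K_A)/(3240 − 2810) = 11471600/430 = 26700 m.

26700 m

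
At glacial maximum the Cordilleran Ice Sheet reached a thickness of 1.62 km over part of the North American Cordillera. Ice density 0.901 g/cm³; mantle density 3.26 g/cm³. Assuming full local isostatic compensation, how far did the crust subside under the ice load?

For local isostatic compensation: the ice load ρ_ice t is balanced by mantle displaced below, ρ_m s.
s = t ρ_ice / ρ_m = 1.62 km × 0.901/3.26 = 0.448 km.

0.448 km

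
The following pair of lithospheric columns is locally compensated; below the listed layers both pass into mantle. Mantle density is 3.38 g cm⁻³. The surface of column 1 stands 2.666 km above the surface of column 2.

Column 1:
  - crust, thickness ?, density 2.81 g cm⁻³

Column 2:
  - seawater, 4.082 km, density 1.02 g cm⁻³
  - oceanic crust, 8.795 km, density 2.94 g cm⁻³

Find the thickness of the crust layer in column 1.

39.5 km

Take the compensation level at the base of the deeper column (depth z_c below the surface of column 1) and equate Σ ρ_i t_i down to z_c; mantle fills any gap and the z_c terms cancel.
Column 1: x×2.81 + (z_c − 0 − x)×3.38
Column 2: 2.666×0 + 4.082×1.02 + 8.795×2.94 + (z_c − 2.666 − 12.877)×3.38
The z_c×3.38 term appears on both sides and cancels. Collect the known terms of each column as K = Σ(ρt)_known − 3.38 × (depth of known layers): K_1 = 0 − 3.38×0 = 0; K_2 = 30.02094 − 3.38×(2.666 + 12.877) = −22.5144.
Balance: K_1 − x×(3.38 − 2.81) = K_2, so x = (K_1 − K_2)/(3.38 − 2.81) = 22.5144/0.57 = 39.5 km.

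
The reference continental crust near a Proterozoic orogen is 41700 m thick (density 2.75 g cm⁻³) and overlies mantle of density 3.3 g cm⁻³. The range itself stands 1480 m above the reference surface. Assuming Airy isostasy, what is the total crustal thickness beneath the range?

Root depth r = h ρ_c / (ρ_m − ρ_c) = 1480 m × 2.75 / 0.55 = 7400 m.
Total thickness = T + h + r = 41700 m + 1480 m + 7400 m = 50600 m.

50600 m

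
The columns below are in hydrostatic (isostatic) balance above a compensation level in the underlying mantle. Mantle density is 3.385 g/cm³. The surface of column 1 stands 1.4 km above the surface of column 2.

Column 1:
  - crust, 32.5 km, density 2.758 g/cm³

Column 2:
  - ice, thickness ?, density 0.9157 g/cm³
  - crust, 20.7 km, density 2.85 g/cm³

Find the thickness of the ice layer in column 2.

Take the compensation level at the base of the deeper column (depth z_c below the surface of column 1) and equate Σ ρ_i t_i down to z_c; mantle fills any gap and the z_c terms cancel.
Column 1: 32.5×2.758 + (z_c − 32.5)×3.385
Column 2: 1.4×0 + x×0.9157 + 20.7×2.85 + (z_c − 1.4 − 20.7 − x)×3.385
The z_c×3.385 term appears on both sides and cancels. Collect the known terms of each column as K = Σ(ρt)_known − 3.385 × (depth of known layers): K_1 = 89.635 − 3.385×32.5 = −20.3775; K_2 = 58.995 − 3.385×(1.4 + 20.7) = −15.8135.
Balance: K_1 = K_2 − x×(3.385 − 0.9157), so x = (K_2 − K_1)/(3.385 − 0.9157) = 4.564/2.4693 = 1.85 km.

1.85 km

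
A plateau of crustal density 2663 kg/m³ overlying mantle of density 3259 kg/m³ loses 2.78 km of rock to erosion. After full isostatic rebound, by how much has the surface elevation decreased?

Rebound u = e ρ_c/ρ_m = 2.78 km × 2663/3259 = 2.272 km.
Net surface drop = e − u = 2.78 km − 2.272 km = e (ρ_m − ρ_c)/ρ_m = 0.508 km.

0.508 km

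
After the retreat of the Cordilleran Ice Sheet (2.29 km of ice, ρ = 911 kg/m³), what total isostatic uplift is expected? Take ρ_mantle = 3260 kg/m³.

0.64 km

Removing the load lets mantle flow back in; uplift u satisfies ρ_ice t = ρ_m u.
u = t ρ_ice/ρ_m = 2.29 km × 911/3260 = 0.64 km.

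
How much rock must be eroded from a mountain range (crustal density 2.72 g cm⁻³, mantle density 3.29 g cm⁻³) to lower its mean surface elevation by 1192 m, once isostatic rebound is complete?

Net drop Δ = e − u = e − e ρ_c/ρ_m = e (ρ_m − ρ_c)/ρ_m.
e = Δ ρ_m/(ρ_m − ρ_c) = 1192 m × 3.29/0.57 = 6880 m.

6880 m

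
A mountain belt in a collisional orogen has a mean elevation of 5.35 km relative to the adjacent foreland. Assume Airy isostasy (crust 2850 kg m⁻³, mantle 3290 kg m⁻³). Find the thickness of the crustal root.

34.7 km

For local isostatic compensation: the weight of the topography is balanced by the buoyancy of the root, ρ_c h = (ρ_m − ρ_c) r.
r = h · ρ_c / (ρ_m − ρ_c) = 5.35 km × 2850 / (3290 − 2850) = 34.7 km.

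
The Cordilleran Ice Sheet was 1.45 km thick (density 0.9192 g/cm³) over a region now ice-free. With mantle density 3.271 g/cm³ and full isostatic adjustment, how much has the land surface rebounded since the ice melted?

0.407 km

Removing the load lets mantle flow back in; uplift u satisfies ρ_ice t = ρ_m u.
u = t ρ_ice/ρ_m = 1.45 km × 0.9192/3.271 = 0.407 km.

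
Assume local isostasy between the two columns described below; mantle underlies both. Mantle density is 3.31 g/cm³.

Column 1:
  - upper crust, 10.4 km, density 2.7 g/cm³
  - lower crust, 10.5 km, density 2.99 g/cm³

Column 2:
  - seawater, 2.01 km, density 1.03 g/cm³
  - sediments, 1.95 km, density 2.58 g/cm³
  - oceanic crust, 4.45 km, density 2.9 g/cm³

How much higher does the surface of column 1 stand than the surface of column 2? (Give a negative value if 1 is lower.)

For any compensation level in the mantle, the mantle terms cancel and isostasy reduces to e = (Σt_1 − Σt_2) − (Σ(ρt)_1 − Σ(ρt)_2) / ρ_m.
Σt_1 = 20.9 km; Σt_2 = 8.41 km; Σ(ρt)_1 = 59.475; Σ(ρt)_2 = 20.0063 (in km·g/cm³).
e = (20.9 − 8.41) − (59.475 − 20.0063) / 3.31 = 0.566 km.

0.566 km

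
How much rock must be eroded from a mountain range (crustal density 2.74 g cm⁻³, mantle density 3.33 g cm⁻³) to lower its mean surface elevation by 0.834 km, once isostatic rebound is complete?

Net drop Δ = e − u = e − e ρ_c/ρ_m = e (ρ_m − ρ_c)/ρ_m.
e = Δ ρ_m/(ρ_m − ρ_c) = 0.834 km × 3.33/0.59 = 4.71 km.

4.71 km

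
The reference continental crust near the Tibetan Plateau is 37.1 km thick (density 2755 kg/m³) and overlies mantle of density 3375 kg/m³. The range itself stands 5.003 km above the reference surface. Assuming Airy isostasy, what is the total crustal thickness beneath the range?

Root depth r = h ρ_c / (ρ_m − ρ_c) = 5.003 km × 2755 / 620 = 22.23 km.
Total thickness = T + h + r = 37.1 km + 5.003 km + 22.23 km = 64.3 km.

64.3 km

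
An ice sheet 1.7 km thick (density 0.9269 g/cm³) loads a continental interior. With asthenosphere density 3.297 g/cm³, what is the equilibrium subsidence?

Balancing pressure at the compensation depth: the ice load ρ_ice t is balanced by mantle displaced below, ρ_m s.
s = t ρ_ice / ρ_m = 1.7 km × 0.9269/3.297 = 0.478 km.

0.478 km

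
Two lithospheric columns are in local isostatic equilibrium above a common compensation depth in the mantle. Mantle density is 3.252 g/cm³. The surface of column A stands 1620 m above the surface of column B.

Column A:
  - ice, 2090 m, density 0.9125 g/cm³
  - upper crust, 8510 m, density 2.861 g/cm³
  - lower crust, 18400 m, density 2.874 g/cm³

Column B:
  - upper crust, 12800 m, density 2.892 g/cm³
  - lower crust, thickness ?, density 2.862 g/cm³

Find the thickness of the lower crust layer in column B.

Take the compensation level at the base of the deeper column (depth z_c below the surface of column A) and equate Σ ρ_i t_i down to z_c; mantle fills any gap and the z_c terms cancel.
Column A: 2090×0.9125 + 8510×2.861 + 18400×2.874 + (z_c − 29000)×3.252
Column B: 1620×0 + 12800×2.892 + x×2.862 + (z_c − 1620 − 12800 − x)×3.252
The z_c×3.252 term appears on both sides and cancels. Collect the known terms of each column as K = Σ(ρt)_known − 3.252 × (depth of known layers): K_A = 79135.835 − 3.252×29000 = −15172.165; K_B = 37017.6 − 3.252×(1620 + 12800) = −9876.24.
Balance: K_A = K_B − x×(3.252 − 2.862), so x = (K_B − K_A)/(3.252 − 2.862) = 5295.93/0.39 = 13600 m.

13600 m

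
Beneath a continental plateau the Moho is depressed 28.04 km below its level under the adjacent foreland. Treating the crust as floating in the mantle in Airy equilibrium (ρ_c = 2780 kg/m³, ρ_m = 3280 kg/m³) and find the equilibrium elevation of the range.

5.04 km

Balancing pressure at the compensation depth: ρ_c h = (ρ_m − ρ_c) r.
h = r (ρ_m − ρ_c) / ρ_c = 28.04 km × (3280 − 2780) / 2780 = 5.04 km.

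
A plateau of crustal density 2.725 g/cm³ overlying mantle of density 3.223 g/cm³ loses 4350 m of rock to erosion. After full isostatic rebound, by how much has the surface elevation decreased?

672 m

Rebound u = e ρ_c/ρ_m = 4350 m × 2.725/3.223 = 3678 m.
Net surface drop = e − u = 4350 m − 3678 m = e (ρ_m − ρ_c)/ρ_m = 672 m.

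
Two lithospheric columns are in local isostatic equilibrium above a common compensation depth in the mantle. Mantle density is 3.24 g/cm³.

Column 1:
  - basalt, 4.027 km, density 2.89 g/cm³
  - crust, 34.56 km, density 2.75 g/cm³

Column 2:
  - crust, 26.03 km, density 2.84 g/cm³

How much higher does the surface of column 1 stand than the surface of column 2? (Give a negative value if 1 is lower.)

For any compensation level in the mantle, the mantle terms cancel and isostasy reduces to e = (Σt_1 − Σt_2) − (Σ(ρt)_1 − Σ(ρt)_2) / ρ_m.
Σt_1 = 38.587 km; Σt_2 = 26.03 km; Σ(ρt)_1 = 106.67803; Σ(ρt)_2 = 73.9252 (in km·g/cm³).
e = (38.587 − 26.03) − (106.67803 − 73.9252) / 3.24 = 2.45 km.

2.45 km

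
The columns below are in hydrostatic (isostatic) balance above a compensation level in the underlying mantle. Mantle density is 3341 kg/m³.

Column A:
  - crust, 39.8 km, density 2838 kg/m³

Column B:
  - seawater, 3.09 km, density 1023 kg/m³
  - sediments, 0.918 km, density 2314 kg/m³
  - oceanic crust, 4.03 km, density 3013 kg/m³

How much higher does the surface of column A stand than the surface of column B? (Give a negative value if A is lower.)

3.17 km

For any compensation level in the mantle, the mantle terms cancel and isostasy reduces to e = (Σt_A − Σt_B) − (Σ(ρt)_A − Σ(ρt)_B) / ρ_m.
Σt_A = 39.8 km; Σt_B = 8.038 km; Σ(ρt)_A = 112952.4; Σ(ρt)_B = 17427.712 (in km·kg/m³).
e = (39.8 − 8.038) − (112952.4 − 17427.712) / 3341 = 3.17 km.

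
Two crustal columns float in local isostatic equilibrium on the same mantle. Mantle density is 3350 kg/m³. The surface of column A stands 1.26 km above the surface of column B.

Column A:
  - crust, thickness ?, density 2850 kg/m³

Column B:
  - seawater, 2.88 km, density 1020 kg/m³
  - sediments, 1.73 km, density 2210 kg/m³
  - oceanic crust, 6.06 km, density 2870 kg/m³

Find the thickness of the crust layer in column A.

31.6 km

Take the compensation level at the base of the deeper column (depth z_c below the surface of column A) and equate Σ ρ_i t_i down to z_c; mantle fills any gap and the z_c terms cancel.
Column A: x×2850 + (z_c − 0 − x)×3350
Column B: 1.26×0 + 2.88×1020 + 1.73×2210 + 6.06×2870 + (z_c − 1.26 − 10.67)×3350
The z_c×3350 term appears on both sides and cancels. Collect the known terms of each column as K = Σ(ρt)_known − 3350 × (depth of known layers): K_A = 0 − 3350×0 = 0; K_B = 24153.1 − 3350×(1.26 + 10.67) = −15812.4.
Balance: K_A − x×(3350 − 2850) = K_B, so x = (K_A − K_B)/(3350 − 2850) = 15812.4/500 = 31.6 km.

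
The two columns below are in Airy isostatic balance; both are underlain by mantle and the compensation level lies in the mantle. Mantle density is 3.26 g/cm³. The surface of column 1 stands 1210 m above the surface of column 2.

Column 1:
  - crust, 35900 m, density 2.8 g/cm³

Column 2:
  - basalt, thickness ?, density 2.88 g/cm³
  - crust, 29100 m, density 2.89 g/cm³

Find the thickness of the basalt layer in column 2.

4740 m

Take the compensation level at the base of the deeper column (depth z_c below the surface of column 1) and equate Σ ρ_i t_i down to z_c; mantle fills any gap and the z_c terms cancel.
Column 1: 35900×2.8 + (z_c − 35900)×3.26
Column 2: 1210×0 + x×2.88 + 29100×2.89 + (z_c − 1210 − 29100 − x)×3.26
The z_c×3.26 term appears on both sides and cancels. Collect the known terms of each column as K = Σ(ρt)_known − 3.26 × (depth of known layers): K_1 = 100520 − 3.26×35900 = −16514; K_2 = 84099 − 3.26×(1210 + 29100) = −14711.6.
Balance: K_1 = K_2 − x×(3.26 − 2.88), so x = (K_2 − K_1)/(3.26 − 2.88) = 1802.4/0.38 = 4740 m.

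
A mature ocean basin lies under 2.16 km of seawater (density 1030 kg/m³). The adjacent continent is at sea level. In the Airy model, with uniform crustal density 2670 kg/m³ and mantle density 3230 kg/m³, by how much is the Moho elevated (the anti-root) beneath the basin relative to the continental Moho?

Balancing pressure at the compensation depth: replacing crust with seawater at the top is compensated by replacing crust with mantle at the base: d (ρ_c − ρ_w) = a (ρ_m − ρ_c).
a = d (ρ_c − ρ_w)/(ρ_m − ρ_c) = 2.16 km × 1640/560 = 6.33 km.

6.33 km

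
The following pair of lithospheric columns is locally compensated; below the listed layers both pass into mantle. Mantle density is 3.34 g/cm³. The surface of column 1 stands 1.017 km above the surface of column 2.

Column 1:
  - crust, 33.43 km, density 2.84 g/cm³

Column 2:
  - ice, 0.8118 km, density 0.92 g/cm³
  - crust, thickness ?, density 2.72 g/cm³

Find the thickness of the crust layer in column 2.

18.3 km

Take the compensation level at the base of the deeper column (depth z_c below the surface of column 1) and equate Σ ρ_i t_i down to z_c; mantle fills any gap and the z_c terms cancel.
Column 1: 33.43×2.84 + (z_c − 33.43)×3.34
Column 2: 1.017×0 + 0.8118×0.92 + x×2.72 + (z_c − 1.017 − 0.8118 − x)×3.34
The z_c×3.34 term appears on both sides and cancels. Collect the known terms of each column as K = Σ(ρt)_known − 3.34 × (depth of known layers): K_1 = 94.9412 − 3.34×33.43 = −16.715; K_2 = 0.746856 − 3.34×(1.017 + 0.8118) = −5.361336.
Balance: K_1 = K_2 − x×(3.34 − 2.72), so x = (K_2 − K_1)/(3.34 − 2.72) = 11.3537/0.62 = 18.3 km.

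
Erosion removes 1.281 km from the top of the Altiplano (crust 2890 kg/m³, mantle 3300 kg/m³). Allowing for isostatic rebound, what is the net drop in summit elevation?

Rebound u = e ρ_c/ρ_m = 1.281 km × 2890/3300 = 1.122 km.
Net surface drop = e − u = 1.281 km − 1.122 km = e (ρ_m − ρ_c)/ρ_m = 0.159 km.

0.159 km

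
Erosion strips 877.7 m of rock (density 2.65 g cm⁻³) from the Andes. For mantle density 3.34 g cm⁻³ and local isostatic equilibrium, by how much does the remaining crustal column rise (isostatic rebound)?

696 m

Unloading: uplift u = e ρ_c/ρ_m = 877.7 m × 2.65/3.34 = 696 m.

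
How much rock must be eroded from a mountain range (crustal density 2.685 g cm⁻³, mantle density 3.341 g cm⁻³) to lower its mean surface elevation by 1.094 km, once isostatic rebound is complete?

5.57 km

Net drop Δ = e − u = e − e ρ_c/ρ_m = e (ρ_m − ρ_c)/ρ_m.
e = Δ ρ_m/(ρ_m − ρ_c) = 1.094 km × 3.341/0.656 = 5.57 km.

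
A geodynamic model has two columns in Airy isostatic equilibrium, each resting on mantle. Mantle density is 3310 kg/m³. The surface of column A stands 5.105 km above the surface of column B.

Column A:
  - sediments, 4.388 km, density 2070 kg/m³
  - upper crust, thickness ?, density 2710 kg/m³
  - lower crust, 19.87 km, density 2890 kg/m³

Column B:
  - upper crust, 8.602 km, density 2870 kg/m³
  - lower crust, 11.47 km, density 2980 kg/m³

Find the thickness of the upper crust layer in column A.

Take the compensation level at the base of the deeper column (depth z_c below the surface of column A) and equate Σ ρ_i t_i down to z_c; mantle fills any gap and the z_c terms cancel.
Column A: 4.388×2070 + x×2710 + 19.87×2890 + (z_c − 24.258 − x)×3310
Column B: 5.105×0 + 8.602×2870 + 11.47×2980 + (z_c − 5.105 − 20.072)×3310
The z_c×3310 term appears on both sides and cancels. Collect the known terms of each column as K = Σ(ρt)_known − 3310 × (depth of known layers): K_A = 66507.46 − 3310×24.258 = −13786.52; K_B = 58868.34 − 3310×(5.105 + 20.072) = −24467.53.
Balance: K_A − x×(3310 − 2710) = K_B, so x = (K_A − K_B)/(3310 − 2710) = 10681/600 = 17.8 km.

17.8 km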